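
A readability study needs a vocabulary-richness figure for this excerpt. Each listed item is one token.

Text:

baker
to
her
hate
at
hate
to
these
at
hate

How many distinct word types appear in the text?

6

Distinct types: {at, baker, hate, her, these, to}
V = 6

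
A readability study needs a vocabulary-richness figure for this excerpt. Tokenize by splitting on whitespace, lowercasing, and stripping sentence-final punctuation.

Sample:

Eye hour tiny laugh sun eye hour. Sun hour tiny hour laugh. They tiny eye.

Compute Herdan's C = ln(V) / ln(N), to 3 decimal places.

0.662

N = 15, V = 6.
ln(V) = 1.791759, ln(N) = 2.708050
C = 1.791759 / 2.708050 = 0.662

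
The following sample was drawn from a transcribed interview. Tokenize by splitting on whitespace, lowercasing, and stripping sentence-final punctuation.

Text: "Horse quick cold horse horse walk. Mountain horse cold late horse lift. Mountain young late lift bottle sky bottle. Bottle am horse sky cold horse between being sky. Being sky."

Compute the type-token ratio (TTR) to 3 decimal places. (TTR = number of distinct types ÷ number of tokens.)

0.433

N = 30 tokens, V = 13 types.
TTR = V / N = 13 / 30 = 0.433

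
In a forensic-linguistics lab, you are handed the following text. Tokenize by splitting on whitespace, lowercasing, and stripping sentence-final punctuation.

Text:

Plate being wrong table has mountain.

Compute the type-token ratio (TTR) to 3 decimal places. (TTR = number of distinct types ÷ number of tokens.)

1.000

N = 6 tokens, V = 6 types.
TTR = V / N = 6 / 6 = 1.000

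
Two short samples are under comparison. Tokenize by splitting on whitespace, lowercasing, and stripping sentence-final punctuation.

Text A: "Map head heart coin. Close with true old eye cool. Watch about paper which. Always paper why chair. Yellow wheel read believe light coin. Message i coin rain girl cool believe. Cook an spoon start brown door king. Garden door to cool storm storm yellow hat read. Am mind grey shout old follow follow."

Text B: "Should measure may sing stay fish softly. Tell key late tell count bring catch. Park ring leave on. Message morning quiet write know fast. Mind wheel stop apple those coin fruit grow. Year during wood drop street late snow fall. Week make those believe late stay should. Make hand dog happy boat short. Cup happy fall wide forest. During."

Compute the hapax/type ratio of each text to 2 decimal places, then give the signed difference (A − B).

-0.06

A: hapax=32, V=42, ratio=0.76
B: hapax=40, V=49, ratio=0.82
Difference = 0.76 − 0.82 = -0.06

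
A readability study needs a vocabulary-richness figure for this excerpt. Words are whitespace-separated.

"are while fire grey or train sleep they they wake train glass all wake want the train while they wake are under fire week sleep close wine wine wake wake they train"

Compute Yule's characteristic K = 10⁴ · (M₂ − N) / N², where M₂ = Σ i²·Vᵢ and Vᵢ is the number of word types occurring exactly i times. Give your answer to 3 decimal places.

Frequencies: wake:5, train:4, they:4, are:2, while:2, fire:2, sleep:2, wine:2, grey:1, or:1, glass:1, all:1, want:1, the:1, under:1, week:1, close:1
N = 32. Frequency spectrum: V_1=9, V_2=5, V_4=2, V_5=1
M₂ = 1²·9 + 2²·5 + 4²·2 + 5²·1 = 86
K = 10000 × (86 − 32) / 32² = 527.344

527.344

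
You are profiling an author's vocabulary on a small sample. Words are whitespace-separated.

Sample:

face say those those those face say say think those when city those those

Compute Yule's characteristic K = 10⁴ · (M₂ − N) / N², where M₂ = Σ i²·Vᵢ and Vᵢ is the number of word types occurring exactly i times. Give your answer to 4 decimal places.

1938.7755

Frequencies: those:6, say:3, face:2, think:1, when:1, city:1
N = 14. Frequency spectrum: V_1=3, V_2=1, V_3=1, V_6=1
M₂ = 1²·3 + 2²·1 + 3²·1 + 6²·1 = 52
K = 10000 × (52 − 14) / 14² = 1938.7755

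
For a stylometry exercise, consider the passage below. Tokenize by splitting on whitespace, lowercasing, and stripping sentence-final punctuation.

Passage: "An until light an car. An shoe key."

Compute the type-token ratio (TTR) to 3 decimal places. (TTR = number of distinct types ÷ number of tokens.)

N = 8 tokens, V = 6 types.
TTR = V / N = 6 / 8 = 0.750

0.750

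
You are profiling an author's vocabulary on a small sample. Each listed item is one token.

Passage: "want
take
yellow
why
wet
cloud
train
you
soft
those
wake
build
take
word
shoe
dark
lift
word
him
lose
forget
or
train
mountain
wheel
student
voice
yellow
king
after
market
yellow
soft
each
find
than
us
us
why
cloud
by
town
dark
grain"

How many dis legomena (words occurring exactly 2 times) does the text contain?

Frequencies: yellow:3, take:2, why:2, cloud:2, train:2, soft:2, word:2, dark:2, us:2, want:1, wet:1, you:1, those:1, wake:1, build:1, shoe:1, lift:1, him:1, lose:1, forget:1, … (14 more, each freq 1)
Words with frequency 2: cloud, dark, soft, take, train, us, why, word

8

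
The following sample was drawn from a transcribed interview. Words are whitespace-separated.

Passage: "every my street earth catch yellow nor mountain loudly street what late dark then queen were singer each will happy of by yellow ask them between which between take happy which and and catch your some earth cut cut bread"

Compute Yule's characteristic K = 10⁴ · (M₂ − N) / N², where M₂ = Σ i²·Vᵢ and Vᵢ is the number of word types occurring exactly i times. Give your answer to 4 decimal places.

112.5000

Frequencies: street:2, earth:2, catch:2, yellow:2, happy:2, between:2, which:2, and:2, cut:2, every:1, my:1, nor:1, mountain:1, loudly:1, what:1, late:1, dark:1, then:1, queen:1, were:1, … (11 more, each freq 1)
N = 40. Frequency spectrum: V_1=22, V_2=9
M₂ = 1²·22 + 2²·9 = 58
K = 10000 × (58 − 40) / 40² = 112.5000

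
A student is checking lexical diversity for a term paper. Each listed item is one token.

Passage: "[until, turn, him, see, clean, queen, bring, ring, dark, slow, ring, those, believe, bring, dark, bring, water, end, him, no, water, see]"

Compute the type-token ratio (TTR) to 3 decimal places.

N = 22 tokens, V = 15 types.
TTR = V / N = 15 / 22 = 0.682

0.682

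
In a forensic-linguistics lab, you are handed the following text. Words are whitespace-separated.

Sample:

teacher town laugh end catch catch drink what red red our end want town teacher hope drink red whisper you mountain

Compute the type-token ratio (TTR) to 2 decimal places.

0.67

N = 21 tokens, V = 14 types.
TTR = V / N = 14 / 21 = 0.67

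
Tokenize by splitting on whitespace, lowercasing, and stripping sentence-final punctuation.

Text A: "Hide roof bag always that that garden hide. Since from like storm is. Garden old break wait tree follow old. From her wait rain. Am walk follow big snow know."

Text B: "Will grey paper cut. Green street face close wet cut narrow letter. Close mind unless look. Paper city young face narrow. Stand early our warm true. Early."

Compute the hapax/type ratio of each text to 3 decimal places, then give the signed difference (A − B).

-0.018

A: hapax=16, V=23, ratio=0.696
B: hapax=15, V=21, ratio=0.714
Difference = 0.696 − 0.714 = -0.018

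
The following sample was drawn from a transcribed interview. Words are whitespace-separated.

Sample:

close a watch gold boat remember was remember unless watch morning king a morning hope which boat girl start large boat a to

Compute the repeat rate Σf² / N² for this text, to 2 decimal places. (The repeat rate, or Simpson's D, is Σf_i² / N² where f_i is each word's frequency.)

0.08

Frequencies: a:3, boat:3, watch:2, remember:2, morning:2, close:1, gold:1, was:1, unless:1, king:1, hope:1, which:1, girl:1, start:1, large:1, to:1
Σf² = 41; N² = 529
Repeat rate = 41 / 529 = 0.08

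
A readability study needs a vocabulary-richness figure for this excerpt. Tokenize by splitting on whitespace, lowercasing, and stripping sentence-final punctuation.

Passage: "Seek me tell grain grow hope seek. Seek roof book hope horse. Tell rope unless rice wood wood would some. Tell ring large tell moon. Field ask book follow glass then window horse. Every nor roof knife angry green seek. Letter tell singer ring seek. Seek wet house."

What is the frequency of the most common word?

6

Frequencies: seek:6, tell:5, hope:2, roof:2, book:2, horse:2, wood:2, ring:2, me:1, grain:1, grow:1, rope:1, unless:1, rice:1, would:1, some:1, large:1, moon:1, field:1, ask:1, … (13 more, each freq 1)
Most common: 'seek' with frequency 6.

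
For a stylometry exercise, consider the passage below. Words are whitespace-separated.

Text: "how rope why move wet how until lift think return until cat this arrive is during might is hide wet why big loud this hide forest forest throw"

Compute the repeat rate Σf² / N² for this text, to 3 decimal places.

0.056

Frequencies: how:2, why:2, wet:2, until:2, this:2, is:2, hide:2, forest:2, rope:1, move:1, lift:1, think:1, return:1, cat:1, arrive:1, during:1, might:1, big:1, loud:1, throw:1
Σf² = 44; N² = 784
Repeat rate = 44 / 784 = 0.056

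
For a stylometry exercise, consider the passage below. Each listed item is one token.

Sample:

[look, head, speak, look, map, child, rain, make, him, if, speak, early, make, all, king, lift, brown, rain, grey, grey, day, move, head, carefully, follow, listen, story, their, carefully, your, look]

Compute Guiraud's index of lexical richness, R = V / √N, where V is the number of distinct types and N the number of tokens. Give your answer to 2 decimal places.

N = 31, V = 23.
√N = 5.567764
R = 23 / 5.567764 = 4.13

4.13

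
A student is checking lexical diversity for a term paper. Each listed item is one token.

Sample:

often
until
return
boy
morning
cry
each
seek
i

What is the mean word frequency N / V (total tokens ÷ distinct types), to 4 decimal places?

N = 9 tokens, V = 9 types.
Mean frequency = N / V = 9 / 9 = 1.0000

1.0000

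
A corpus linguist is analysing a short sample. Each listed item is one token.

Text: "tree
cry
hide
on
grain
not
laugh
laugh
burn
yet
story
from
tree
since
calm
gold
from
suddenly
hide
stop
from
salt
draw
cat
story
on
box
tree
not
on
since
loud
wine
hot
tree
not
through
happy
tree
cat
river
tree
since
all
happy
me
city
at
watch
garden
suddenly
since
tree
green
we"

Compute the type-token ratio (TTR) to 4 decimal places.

N = 55 tokens, V = 34 types.
TTR = V / N = 34 / 55 = 0.6182

0.6182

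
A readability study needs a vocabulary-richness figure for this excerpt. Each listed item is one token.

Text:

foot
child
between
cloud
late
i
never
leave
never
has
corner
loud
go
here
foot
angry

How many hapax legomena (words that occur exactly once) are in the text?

Frequencies: foot:2, never:2, child:1, between:1, cloud:1, late:1, i:1, leave:1, has:1, corner:1, loud:1, go:1, here:1, angry:1
Hapax (freq=1): angry, between, child, cloud, corner, go, has, here, i, late, leave, loud

12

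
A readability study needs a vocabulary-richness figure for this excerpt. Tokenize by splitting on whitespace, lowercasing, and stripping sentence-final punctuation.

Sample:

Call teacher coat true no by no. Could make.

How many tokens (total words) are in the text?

9

Tokens: call, teacher, coat, true, no, by, no, could, make
N = 9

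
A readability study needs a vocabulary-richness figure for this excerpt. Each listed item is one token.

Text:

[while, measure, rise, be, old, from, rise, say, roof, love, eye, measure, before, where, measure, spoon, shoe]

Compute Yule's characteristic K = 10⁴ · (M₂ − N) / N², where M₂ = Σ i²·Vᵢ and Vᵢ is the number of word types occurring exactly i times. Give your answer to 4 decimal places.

276.8166

Frequencies: measure:3, rise:2, while:1, be:1, old:1, from:1, say:1, roof:1, love:1, eye:1, before:1, where:1, spoon:1, shoe:1
N = 17. Frequency spectrum: V_1=12, V_2=1, V_3=1
M₂ = 1²·12 + 2²·1 + 3²·1 = 25
K = 10000 × (25 − 17) / 17² = 276.8166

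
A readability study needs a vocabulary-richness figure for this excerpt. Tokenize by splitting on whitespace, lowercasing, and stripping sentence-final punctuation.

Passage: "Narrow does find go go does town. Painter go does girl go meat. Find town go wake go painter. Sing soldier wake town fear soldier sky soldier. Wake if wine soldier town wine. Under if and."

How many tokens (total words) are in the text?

Tokens: narrow, does, find, go, go, does, town, painter, go, does, girl, go, meat, find, town, go, wake, go, painter, sing, soldier, wake, town, fear, soldier, sky, soldier, wake, if, wine, soldier, town, wine, under, if, and
N = 36

36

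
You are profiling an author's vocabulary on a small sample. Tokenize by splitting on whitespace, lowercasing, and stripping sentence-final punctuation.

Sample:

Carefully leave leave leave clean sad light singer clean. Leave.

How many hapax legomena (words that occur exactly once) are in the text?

Frequencies: leave:4, clean:2, carefully:1, sad:1, light:1, singer:1
Hapax (freq=1): carefully, light, sad, singer

4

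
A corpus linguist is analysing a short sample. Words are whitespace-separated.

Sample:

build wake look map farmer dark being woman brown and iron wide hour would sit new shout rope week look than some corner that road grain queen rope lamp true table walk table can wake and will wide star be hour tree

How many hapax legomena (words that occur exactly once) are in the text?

Frequencies: wake:2, look:2, and:2, wide:2, hour:2, rope:2, table:2, build:1, map:1, farmer:1, dark:1, being:1, woman:1, brown:1, iron:1, would:1, sit:1, new:1, shout:1, week:1, … (15 more, each freq 1)
Hapax (freq=1): be, being, brown, build, can, corner, dark, farmer, grain, iron, lamp, map, new, queen, road, shout, sit, some, star, than, that, tree, true, walk, week, will, woman, would

28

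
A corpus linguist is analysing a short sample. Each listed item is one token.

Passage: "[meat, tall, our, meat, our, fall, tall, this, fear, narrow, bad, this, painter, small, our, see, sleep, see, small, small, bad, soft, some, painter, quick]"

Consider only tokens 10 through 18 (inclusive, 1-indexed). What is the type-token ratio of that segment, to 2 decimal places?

Segment tokens 10–18: narrow, bad, this, painter, small, our, see, sleep, see
Segment N = 9, segment V = 8.
TTR = 8 / 9 = 0.89

0.89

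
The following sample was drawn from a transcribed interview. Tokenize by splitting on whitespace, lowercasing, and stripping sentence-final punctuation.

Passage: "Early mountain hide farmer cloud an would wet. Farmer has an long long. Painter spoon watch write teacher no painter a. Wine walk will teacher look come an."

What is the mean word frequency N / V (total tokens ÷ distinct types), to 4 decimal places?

1.2727

N = 28 tokens, V = 22 types.
Mean frequency = N / V = 28 / 22 = 1.2727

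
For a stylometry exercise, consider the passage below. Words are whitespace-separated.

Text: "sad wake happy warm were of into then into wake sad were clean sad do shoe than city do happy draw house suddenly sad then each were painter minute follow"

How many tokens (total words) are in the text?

Tokens: sad, wake, happy, warm, were, of, into, then, into, wake, sad, were, clean, sad, do, shoe, than, city, do, happy, draw, house, suddenly, sad, then, each, were, painter, minute, follow
N = 30

30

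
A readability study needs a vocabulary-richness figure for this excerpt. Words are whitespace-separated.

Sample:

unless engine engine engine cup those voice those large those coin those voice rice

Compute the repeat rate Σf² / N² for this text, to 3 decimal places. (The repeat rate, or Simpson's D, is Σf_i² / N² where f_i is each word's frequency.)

0.173

Frequencies: those:4, engine:3, voice:2, unless:1, cup:1, large:1, coin:1, rice:1
Σf² = 34; N² = 196
Repeat rate = 34 / 196 = 0.173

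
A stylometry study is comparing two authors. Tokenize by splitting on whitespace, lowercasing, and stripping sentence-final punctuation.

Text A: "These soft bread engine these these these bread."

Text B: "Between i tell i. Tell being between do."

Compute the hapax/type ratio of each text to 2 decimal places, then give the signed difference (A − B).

A: hapax=2, V=4, ratio=0.50
B: hapax=2, V=5, ratio=0.40
Difference = 0.50 − 0.40 = 0.10

0.10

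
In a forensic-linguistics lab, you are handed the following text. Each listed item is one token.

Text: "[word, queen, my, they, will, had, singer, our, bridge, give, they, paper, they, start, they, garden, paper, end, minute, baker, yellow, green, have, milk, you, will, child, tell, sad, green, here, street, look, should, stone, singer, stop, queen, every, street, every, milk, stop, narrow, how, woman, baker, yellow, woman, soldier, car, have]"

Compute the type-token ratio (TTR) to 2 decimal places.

N = 52 tokens, V = 36 types.
TTR = V / N = 36 / 52 = 0.69

0.69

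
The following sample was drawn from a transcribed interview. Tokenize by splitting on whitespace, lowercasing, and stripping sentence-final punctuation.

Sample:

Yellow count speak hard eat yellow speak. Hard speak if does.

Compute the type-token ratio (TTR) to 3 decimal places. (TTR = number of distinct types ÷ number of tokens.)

N = 11 tokens, V = 7 types.
TTR = V / N = 7 / 11 = 0.636

0.636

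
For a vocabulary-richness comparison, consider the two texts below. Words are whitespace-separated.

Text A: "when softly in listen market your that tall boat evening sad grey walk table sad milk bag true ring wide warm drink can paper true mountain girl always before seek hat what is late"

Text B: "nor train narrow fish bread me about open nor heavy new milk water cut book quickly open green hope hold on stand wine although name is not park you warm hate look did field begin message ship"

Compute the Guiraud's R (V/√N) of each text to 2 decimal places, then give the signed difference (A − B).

A: V=32, N=34, R=5.49
B: V=35, N=37, R=5.75
Difference = 5.49 − 5.75 = -0.26

-0.26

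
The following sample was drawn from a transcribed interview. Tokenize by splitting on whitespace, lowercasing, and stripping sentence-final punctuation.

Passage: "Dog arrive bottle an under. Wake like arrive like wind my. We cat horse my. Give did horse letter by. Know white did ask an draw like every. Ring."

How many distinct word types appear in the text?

22

Distinct types: {an, arrive, ask, bottle, by, cat, did, dog, draw, every, give, horse, know, letter, like, my, ring, under, wake, we, white, wind}
V = 22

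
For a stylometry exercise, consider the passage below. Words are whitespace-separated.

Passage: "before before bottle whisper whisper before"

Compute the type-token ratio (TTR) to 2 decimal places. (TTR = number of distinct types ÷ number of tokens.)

N = 6 tokens, V = 3 types.
TTR = V / N = 3 / 6 = 0.50

0.50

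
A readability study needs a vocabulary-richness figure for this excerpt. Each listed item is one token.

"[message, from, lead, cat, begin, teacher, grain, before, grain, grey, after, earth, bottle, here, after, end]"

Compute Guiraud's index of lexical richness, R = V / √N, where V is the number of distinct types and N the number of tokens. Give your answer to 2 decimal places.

3.50

N = 16, V = 14.
√N = 4.000000
R = 14 / 4.000000 = 3.50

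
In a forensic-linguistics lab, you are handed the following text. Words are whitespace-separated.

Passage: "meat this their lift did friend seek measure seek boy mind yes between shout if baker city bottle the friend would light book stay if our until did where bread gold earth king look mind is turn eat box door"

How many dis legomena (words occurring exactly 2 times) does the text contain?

5

Frequencies: did:2, friend:2, seek:2, mind:2, if:2, meat:1, this:1, their:1, lift:1, measure:1, boy:1, yes:1, between:1, shout:1, baker:1, city:1, bottle:1, the:1, would:1, light:1, … (15 more, each freq 1)
Words with frequency 2: did, friend, if, mind, seek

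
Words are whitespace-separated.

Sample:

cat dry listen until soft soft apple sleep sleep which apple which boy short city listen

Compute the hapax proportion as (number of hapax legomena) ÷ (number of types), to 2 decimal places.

0.55

Frequencies: listen:2, soft:2, apple:2, sleep:2, which:2, cat:1, dry:1, until:1, boy:1, short:1, city:1
Hapax count = 6; type count = 11.
Ratio = 6 / 11 = 0.55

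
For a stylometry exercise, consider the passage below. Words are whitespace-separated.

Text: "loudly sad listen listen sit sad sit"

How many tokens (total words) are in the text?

Tokens: loudly, sad, listen, listen, sit, sad, sit
N = 7

7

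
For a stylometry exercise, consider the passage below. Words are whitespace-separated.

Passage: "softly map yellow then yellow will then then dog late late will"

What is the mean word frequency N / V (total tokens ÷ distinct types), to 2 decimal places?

1.71

N = 12 tokens, V = 7 types.
Mean frequency = N / V = 12 / 7 = 1.71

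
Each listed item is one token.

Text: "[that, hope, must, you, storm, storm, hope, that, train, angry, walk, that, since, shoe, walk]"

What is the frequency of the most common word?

Frequencies: that:3, hope:2, storm:2, walk:2, must:1, you:1, train:1, angry:1, since:1, shoe:1
Most common: 'that' with frequency 3.

3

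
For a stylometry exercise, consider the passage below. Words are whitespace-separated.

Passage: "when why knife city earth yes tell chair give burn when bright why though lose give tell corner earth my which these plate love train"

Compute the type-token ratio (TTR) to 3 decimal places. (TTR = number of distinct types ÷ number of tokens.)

N = 25 tokens, V = 20 types.
TTR = V / N = 20 / 25 = 0.800

0.800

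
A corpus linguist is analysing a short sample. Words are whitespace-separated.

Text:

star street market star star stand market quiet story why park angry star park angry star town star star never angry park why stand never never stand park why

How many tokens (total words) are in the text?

29

Tokens: star, street, market, star, star, stand, market, quiet, story, why, park, angry, star, park, angry, star, town, star, star, never, angry, park, why, stand, never, never, stand, park, why
N = 29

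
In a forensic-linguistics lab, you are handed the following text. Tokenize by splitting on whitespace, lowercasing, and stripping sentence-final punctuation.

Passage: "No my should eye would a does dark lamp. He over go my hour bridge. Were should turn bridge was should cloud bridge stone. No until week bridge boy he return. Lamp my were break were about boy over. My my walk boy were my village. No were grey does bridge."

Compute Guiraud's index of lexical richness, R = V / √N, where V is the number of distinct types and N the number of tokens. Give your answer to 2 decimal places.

3.92

N = 51, V = 28.
√N = 7.141428
R = 28 / 7.141428 = 3.92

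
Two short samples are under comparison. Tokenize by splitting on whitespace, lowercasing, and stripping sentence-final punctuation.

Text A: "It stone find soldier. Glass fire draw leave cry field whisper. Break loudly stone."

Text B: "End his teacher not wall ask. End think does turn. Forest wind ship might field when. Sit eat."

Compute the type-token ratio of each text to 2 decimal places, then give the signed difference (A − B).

TTR(A) = 13/14 = 0.93
TTR(B) = 17/18 = 0.94
Difference = 0.93 − 0.94 = -0.01

-0.01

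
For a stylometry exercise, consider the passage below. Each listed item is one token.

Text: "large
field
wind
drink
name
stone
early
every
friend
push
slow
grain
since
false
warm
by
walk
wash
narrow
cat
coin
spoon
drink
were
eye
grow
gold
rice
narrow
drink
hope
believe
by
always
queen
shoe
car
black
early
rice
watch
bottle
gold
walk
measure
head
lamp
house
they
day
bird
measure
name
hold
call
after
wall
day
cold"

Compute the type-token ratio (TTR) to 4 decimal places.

0.8136

N = 59 tokens, V = 48 types.
TTR = V / N = 48 / 59 = 0.8136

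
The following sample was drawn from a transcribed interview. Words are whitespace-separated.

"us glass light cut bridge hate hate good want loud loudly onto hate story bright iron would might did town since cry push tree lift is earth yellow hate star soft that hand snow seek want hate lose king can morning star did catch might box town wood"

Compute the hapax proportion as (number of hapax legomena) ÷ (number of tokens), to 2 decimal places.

Frequencies: hate:5, want:2, might:2, did:2, town:2, star:2, us:1, glass:1, light:1, cut:1, bridge:1, good:1, loud:1, loudly:1, onto:1, story:1, bright:1, iron:1, would:1, since:1, … (19 more, each freq 1)
Hapax count = 33; token count = 48.
Ratio = 33 / 48 = 0.69

0.69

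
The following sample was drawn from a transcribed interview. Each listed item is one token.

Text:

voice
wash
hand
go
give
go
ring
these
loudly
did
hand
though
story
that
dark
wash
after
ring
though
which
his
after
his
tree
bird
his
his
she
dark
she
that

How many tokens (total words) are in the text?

Tokens: voice, wash, hand, go, give, go, ring, these, loudly, did, hand, though, story, that, dark, wash, after, ring, though, which, his, after, his, tree, bird, his, his, she, dark, she, that
N = 31

31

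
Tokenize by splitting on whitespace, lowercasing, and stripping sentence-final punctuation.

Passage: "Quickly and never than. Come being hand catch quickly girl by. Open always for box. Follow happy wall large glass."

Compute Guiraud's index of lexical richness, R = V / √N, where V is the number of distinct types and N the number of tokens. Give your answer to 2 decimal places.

N = 20, V = 19.
√N = 4.472136
R = 19 / 4.472136 = 4.25

4.25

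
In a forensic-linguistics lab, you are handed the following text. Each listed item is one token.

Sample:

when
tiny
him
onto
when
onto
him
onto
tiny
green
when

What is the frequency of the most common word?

Frequencies: when:3, onto:3, tiny:2, him:2, green:1
Most common: 'when' with frequency 3.

3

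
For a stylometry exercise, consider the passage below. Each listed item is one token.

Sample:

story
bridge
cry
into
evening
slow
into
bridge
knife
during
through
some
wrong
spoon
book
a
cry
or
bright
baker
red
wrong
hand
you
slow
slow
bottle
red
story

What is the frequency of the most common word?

Frequencies: slow:3, story:2, bridge:2, cry:2, into:2, wrong:2, red:2, evening:1, knife:1, during:1, through:1, some:1, spoon:1, book:1, a:1, or:1, bright:1, baker:1, hand:1, you:1, … (1 more, each freq 1)
Most common: 'slow' with frequency 3.

3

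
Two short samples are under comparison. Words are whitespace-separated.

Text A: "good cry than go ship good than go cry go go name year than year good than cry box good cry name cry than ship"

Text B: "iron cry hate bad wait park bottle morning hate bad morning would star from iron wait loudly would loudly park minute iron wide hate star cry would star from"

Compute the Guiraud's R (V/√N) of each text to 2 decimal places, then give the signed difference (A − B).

-1.00

A: V=8, N=25, R=1.60
B: V=14, N=29, R=2.60
Difference = 1.60 − 2.60 = -1.00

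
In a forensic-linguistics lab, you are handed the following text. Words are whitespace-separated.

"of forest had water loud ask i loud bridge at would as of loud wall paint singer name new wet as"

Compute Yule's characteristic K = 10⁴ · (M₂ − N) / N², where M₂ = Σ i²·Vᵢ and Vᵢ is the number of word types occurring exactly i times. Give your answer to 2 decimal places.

Frequencies: loud:3, of:2, as:2, forest:1, had:1, water:1, ask:1, i:1, bridge:1, at:1, would:1, wall:1, paint:1, singer:1, name:1, new:1, wet:1
N = 21. Frequency spectrum: V_1=14, V_2=2, V_3=1
M₂ = 1²·14 + 2²·2 + 3²·1 = 31
K = 10000 × (31 − 21) / 21² = 226.76

226.76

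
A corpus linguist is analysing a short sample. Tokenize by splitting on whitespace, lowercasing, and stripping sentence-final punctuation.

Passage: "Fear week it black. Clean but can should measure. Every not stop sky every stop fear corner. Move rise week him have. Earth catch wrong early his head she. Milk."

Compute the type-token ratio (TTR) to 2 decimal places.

0.87

N = 30 tokens, V = 26 types.
TTR = V / N = 26 / 30 = 0.87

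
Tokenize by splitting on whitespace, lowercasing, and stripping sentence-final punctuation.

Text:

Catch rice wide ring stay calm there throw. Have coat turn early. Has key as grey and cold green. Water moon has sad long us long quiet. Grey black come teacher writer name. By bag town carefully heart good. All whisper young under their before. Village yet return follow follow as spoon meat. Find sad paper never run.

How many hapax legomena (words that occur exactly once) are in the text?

Frequencies: has:2, as:2, grey:2, sad:2, long:2, follow:2, catch:1, rice:1, wide:1, ring:1, stay:1, calm:1, there:1, throw:1, have:1, coat:1, turn:1, early:1, key:1, and:1, … (32 more, each freq 1)
Hapax (freq=1): all, and, bag, before, black, by, calm, carefully, catch, coat, cold, come, early, find, good, green, have, heart, key, meat, moon, name, never, paper, quiet, return, rice, ring, run, spoon, stay, teacher, their, there, throw, town, turn, under, us, village, water, whisper, wide, writer, yet, young

46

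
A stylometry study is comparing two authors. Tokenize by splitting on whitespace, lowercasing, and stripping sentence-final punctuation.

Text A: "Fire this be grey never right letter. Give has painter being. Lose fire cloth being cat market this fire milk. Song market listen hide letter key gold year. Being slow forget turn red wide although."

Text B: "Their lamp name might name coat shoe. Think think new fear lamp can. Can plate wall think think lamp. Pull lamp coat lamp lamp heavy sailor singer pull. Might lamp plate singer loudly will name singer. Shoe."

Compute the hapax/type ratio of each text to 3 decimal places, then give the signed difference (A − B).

A: hapax=23, V=28, ratio=0.821
B: hapax=8, V=18, ratio=0.444
Difference = 0.821 − 0.444 = 0.377

0.377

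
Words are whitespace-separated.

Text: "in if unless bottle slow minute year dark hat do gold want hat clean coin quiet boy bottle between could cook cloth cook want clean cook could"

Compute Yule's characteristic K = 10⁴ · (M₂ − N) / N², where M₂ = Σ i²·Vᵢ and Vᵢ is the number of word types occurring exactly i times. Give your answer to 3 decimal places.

Frequencies: cook:3, bottle:2, hat:2, want:2, clean:2, could:2, in:1, if:1, unless:1, slow:1, minute:1, year:1, dark:1, do:1, gold:1, coin:1, quiet:1, boy:1, between:1, cloth:1
N = 27. Frequency spectrum: V_1=14, V_2=5, V_3=1
M₂ = 1²·14 + 2²·5 + 3²·1 = 43
K = 10000 × (43 − 27) / 27² = 219.479

219.479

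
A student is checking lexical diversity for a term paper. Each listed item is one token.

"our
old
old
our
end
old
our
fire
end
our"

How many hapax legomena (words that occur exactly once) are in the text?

Frequencies: our:4, old:3, end:2, fire:1
Hapax (freq=1): fire

1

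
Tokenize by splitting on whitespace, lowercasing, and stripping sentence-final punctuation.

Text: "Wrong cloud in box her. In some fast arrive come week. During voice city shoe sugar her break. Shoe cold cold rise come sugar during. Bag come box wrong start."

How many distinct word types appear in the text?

20

Distinct types: {arrive, bag, box, break, city, cloud, cold, come, during, fast, her, in, rise, shoe, some, start, sugar, voice, week, wrong}
V = 20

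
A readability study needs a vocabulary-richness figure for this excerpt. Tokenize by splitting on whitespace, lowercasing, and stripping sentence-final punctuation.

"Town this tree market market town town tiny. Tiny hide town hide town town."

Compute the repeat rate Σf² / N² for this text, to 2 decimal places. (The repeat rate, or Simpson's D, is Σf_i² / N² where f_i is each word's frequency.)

0.26

Frequencies: town:6, market:2, tiny:2, hide:2, this:1, tree:1
Σf² = 50; N² = 196
Repeat rate = 50 / 196 = 0.26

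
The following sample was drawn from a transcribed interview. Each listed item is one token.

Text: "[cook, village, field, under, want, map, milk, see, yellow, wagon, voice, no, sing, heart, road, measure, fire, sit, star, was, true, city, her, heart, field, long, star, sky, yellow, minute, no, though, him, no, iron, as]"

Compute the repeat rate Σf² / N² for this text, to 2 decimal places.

Frequencies: no:3, field:2, yellow:2, heart:2, star:2, cook:1, village:1, under:1, want:1, map:1, milk:1, see:1, wagon:1, voice:1, sing:1, road:1, measure:1, fire:1, sit:1, was:1, … (10 more, each freq 1)
Σf² = 50; N² = 1296
Repeat rate = 50 / 1296 = 0.04

0.04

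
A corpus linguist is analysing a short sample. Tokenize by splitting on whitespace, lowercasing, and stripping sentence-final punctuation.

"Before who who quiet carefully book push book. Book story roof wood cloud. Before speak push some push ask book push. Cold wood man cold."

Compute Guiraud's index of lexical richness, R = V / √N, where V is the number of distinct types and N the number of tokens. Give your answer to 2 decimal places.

3.00

N = 25, V = 15.
√N = 5.000000
R = 15 / 5.000000 = 3.00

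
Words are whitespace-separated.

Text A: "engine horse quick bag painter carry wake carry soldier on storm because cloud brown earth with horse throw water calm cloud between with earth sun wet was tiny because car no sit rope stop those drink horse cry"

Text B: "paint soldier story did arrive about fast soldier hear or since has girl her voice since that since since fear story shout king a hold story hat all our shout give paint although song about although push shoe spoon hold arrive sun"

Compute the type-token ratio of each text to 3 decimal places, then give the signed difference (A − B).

0.102

TTR(A) = 31/38 = 0.816
TTR(B) = 30/42 = 0.714
Difference = 0.816 − 0.714 = 0.102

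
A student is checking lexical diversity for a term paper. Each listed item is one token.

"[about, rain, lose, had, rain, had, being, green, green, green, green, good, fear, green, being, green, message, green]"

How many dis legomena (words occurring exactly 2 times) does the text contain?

Frequencies: green:7, rain:2, had:2, being:2, about:1, lose:1, good:1, fear:1, message:1
Words with frequency 2: being, had, rain

3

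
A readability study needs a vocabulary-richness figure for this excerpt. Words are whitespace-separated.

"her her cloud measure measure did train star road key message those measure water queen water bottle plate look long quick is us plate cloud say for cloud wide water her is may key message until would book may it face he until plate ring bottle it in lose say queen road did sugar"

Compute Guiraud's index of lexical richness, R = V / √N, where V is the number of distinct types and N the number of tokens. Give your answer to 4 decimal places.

4.4907

N = 54, V = 33.
√N = 7.348469
R = 33 / 7.348469 = 4.4907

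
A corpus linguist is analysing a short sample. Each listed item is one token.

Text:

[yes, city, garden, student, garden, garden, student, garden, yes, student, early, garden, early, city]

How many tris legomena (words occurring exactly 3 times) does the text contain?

Frequencies: garden:5, student:3, yes:2, city:2, early:2
Words with frequency 3: student

1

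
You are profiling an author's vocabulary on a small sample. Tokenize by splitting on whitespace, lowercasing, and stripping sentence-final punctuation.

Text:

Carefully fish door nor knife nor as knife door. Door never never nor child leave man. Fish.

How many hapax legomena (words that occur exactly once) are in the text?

Frequencies: door:3, nor:3, fish:2, knife:2, never:2, carefully:1, as:1, child:1, leave:1, man:1
Hapax (freq=1): as, carefully, child, leave, man

5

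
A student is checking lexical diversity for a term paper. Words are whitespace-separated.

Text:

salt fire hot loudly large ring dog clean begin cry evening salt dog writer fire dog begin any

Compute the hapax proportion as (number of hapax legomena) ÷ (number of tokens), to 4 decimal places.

Frequencies: dog:3, salt:2, fire:2, begin:2, hot:1, loudly:1, large:1, ring:1, clean:1, cry:1, evening:1, writer:1, any:1
Hapax count = 9; token count = 18.
Ratio = 9 / 18 = 0.5000

0.5000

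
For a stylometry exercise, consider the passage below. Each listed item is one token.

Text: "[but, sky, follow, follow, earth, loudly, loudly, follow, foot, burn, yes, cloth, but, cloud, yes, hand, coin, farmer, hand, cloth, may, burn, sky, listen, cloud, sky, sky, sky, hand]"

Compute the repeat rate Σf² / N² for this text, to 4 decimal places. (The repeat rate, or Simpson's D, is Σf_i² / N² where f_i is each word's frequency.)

0.0868

Frequencies: sky:5, follow:3, hand:3, but:2, loudly:2, burn:2, yes:2, cloth:2, cloud:2, earth:1, foot:1, coin:1, farmer:1, may:1, listen:1
Σf² = 73; N² = 841
Repeat rate = 73 / 841 = 0.0868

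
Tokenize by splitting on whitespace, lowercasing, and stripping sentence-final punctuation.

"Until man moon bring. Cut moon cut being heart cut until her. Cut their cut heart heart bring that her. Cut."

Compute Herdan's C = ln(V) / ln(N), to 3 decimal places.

N = 21, V = 10.
ln(V) = 2.302585, ln(N) = 3.044522
C = 2.302585 / 3.044522 = 0.756

0.756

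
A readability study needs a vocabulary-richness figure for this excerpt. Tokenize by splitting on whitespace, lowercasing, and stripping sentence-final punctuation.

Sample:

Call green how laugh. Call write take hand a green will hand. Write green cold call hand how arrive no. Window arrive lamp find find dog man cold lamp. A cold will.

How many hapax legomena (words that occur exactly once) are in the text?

Frequencies: call:3, green:3, hand:3, cold:3, how:2, write:2, a:2, will:2, arrive:2, lamp:2, find:2, laugh:1, take:1, no:1, window:1, dog:1, man:1
Hapax (freq=1): dog, laugh, man, no, take, window

6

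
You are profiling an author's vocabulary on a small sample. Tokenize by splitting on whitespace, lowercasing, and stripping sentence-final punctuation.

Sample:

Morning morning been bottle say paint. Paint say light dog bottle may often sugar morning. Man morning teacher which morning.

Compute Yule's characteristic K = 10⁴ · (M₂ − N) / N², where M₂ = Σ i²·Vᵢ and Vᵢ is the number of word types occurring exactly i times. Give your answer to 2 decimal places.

Frequencies: morning:5, bottle:2, say:2, paint:2, been:1, light:1, dog:1, may:1, often:1, sugar:1, man:1, teacher:1, which:1
N = 20. Frequency spectrum: V_1=9, V_2=3, V_5=1
M₂ = 1²·9 + 2²·3 + 5²·1 = 46
K = 10000 × (46 − 20) / 20² = 650.00

650.00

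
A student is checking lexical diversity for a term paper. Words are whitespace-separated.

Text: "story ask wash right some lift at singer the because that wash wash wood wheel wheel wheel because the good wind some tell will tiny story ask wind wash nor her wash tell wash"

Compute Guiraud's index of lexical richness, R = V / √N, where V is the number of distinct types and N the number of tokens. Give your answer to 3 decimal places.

3.430

N = 34, V = 20.
√N = 5.830952
R = 20 / 5.830952 = 3.430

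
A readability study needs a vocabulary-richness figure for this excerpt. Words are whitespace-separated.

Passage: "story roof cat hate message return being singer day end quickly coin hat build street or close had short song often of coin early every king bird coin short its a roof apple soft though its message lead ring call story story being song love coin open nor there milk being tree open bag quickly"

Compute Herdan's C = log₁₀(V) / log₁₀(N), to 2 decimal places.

N = 55, V = 41.
log₁₀(V) = 1.612784, log₁₀(N) = 1.740363
C = 1.612784 / 1.740363 = 0.93

0.93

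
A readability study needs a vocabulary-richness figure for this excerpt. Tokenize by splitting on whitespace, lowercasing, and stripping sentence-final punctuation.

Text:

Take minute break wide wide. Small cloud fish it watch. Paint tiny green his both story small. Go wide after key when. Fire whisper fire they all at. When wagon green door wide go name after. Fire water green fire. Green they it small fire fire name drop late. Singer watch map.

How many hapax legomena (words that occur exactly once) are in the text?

Frequencies: fire:6, wide:4, green:4, small:3, it:2, watch:2, go:2, after:2, when:2, they:2, name:2, take:1, minute:1, break:1, cloud:1, fish:1, paint:1, tiny:1, his:1, both:1, … (12 more, each freq 1)
Hapax (freq=1): all, at, both, break, cloud, door, drop, fish, his, key, late, map, minute, paint, singer, story, take, tiny, wagon, water, whisper

21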